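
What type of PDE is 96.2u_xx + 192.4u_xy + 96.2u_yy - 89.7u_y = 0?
With A = 96.2, B = 192.4, C = 96.2, the discriminant is 0. This is a parabolic PDE.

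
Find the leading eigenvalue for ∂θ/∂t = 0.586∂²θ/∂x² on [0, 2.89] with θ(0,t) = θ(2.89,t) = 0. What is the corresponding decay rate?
Eigenvalues: λₙ = 0.586n²π²/2.89².
First three modes:
  n=1: λ₁ = 0.586π²/2.89² ≈ 0.692
  n=2: λ₂ = 2.344π²/2.89² ≈ 2.77 (4× faster decay)
  n=3: λ₃ = 5.274π²/2.89² ≈ 6.232 (9× faster decay)
As t → ∞, higher modes decay exponentially faster. The n=1 mode dominates: θ ~ c₁ sin(πx/2.89) e^{-λ₁t}.
Decay rate: λ₁ = 0.586π²/2.89² ≈ 0.692.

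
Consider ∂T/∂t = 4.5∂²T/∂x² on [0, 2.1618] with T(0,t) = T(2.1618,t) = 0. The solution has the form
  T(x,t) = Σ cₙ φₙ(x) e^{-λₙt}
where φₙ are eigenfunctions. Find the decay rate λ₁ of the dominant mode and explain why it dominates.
Eigenvalues: λₙ = 4.5n²π²/2.1618².
First three modes:
  n=1: λ₁ = 4.5π²/2.1618² ≈ 9.503
  n=2: λ₂ = 18π²/2.1618² ≈ 38.014 (4× faster decay)
  n=3: λ₃ = 40.5π²/2.1618² ≈ 85.531 (9× faster decay)
As t → ∞, higher modes decay exponentially faster. The n=1 mode dominates: T ~ c₁ sin(πx/2.1618) e^{-λ₁t}.
Decay rate: λ₁ = 4.5π²/2.1618² ≈ 9.503.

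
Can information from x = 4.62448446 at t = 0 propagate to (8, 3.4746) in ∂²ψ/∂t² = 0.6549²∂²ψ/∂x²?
No. The domain of dependence is [5.72448446, 10.27551554], and 4.62448446 is outside this interval.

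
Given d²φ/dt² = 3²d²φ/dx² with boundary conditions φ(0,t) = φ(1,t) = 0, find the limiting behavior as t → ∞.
φ oscillates (no decay). Energy is conserved; the solution oscillates indefinitely as standing waves.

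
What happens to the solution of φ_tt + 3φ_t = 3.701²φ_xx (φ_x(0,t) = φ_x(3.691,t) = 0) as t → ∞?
φ → constant (steady state). Damping (γ=3) dissipates the nonconstant modes; with Neumann BCs the spatial average obeys M''+γM'=0 and tends to a finite limit.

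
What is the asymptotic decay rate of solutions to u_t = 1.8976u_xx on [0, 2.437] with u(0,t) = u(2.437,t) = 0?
Eigenvalues: λₙ = 1.8976n²π²/2.437².
First three modes:
  n=1: λ₁ = 1.8976π²/2.437² ≈ 3.154
  n=2: λ₂ = 7.5904π²/2.437² ≈ 12.614 (4× faster decay)
  n=3: λ₃ = 17.0784π²/2.437² ≈ 28.382 (9× faster decay)
As t → ∞, higher modes decay exponentially faster. The n=1 mode dominates: u ~ c₁ sin(πx/2.437) e^{-λ₁t}.
Decay rate: λ₁ = 1.8976π²/2.437² ≈ 3.154.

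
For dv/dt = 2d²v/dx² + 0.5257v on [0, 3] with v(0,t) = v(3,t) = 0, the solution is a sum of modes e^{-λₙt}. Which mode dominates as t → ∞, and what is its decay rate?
Eigenvalues: λₙ = 2n²π²/3² - 0.5257.
First three modes:
  n=1: λ₁ = 2π²/3² - 0.5257 ≈ 1.668
  n=2: λ₂ = 8π²/3² - 0.5257 ≈ 8.247
  n=3: λ₃ = 18π²/3² - 0.5257 ≈ 19.214
Since 2π²/3² ≈ 2.193 > 0.5257, all λₙ > 0.
The n=1 mode decays slowest → dominates as t → ∞.
Asymptotic: v ~ c₁ sin(πx/3) e^{-λ₁t} with decay rate λ₁ ≈ 1.668.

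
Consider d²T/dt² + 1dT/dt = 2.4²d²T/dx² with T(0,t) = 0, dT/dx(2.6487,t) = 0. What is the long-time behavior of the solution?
As t → ∞, T → 0. Damping (γ=1) dissipates energy; oscillations decay exponentially.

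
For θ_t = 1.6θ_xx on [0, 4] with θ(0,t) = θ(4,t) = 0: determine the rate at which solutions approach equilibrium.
Eigenvalues: λₙ = 1.6n²π²/4².
First three modes:
  n=1: λ₁ = 1.6π²/4² ≈ 0.987
  n=2: λ₂ = 6.4π²/4² ≈ 3.948 (4× faster decay)
  n=3: λ₃ = 14.4π²/4² ≈ 8.883 (9× faster decay)
As t → ∞, higher modes decay exponentially faster. The n=1 mode dominates: θ ~ c₁ sin(πx/4) e^{-λ₁t}.
Decay rate: λ₁ = 1.6π²/4² ≈ 0.987.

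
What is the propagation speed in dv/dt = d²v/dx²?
Infinite. The heat equation is parabolic, not hyperbolic, so disturbances propagate instantly.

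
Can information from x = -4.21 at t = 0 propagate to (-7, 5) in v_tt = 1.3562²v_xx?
Yes. The domain of dependence is [-13.781, -0.219], and -4.21 ∈ [-13.781, -0.219].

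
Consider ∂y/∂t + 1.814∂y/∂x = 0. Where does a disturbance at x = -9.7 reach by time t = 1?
At x = -7.886. The characteristic carries data from (-9.7, 0) to (-7.886, 1).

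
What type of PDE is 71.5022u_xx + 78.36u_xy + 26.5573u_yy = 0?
With A = 71.5022, B = 78.36, C = 26.5573, the discriminant is -1455.33190424. This is an elliptic PDE.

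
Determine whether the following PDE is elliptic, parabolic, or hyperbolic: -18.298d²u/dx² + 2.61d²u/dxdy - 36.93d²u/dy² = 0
Coefficients: A = -18.298, B = 2.61, C = -36.93. B² - 4AC = -2696.16846, which is negative, so the equation is elliptic.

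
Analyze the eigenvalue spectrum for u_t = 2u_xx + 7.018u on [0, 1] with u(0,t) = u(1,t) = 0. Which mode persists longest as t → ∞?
Eigenvalues: λₙ = 2n²π²/1² - 7.018.
First three modes:
  n=1: λ₁ = 2π² - 7.018 ≈ 12.721
  n=2: λ₂ = 8π² - 7.018 ≈ 71.939
  n=3: λ₃ = 18π² - 7.018 ≈ 170.635
Since 2π² ≈ 19.739 > 7.018, all λₙ > 0.
The n=1 mode decays slowest → dominates as t → ∞.
Asymptotic: u ~ c₁ sin(πx/1) e^{-λ₁t} with decay rate λ₁ ≈ 12.721.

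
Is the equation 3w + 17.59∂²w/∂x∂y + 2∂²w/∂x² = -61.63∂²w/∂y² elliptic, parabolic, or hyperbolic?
Rewriting in standard form: 2∂²w/∂x² + 17.59∂²w/∂x∂y + 61.63∂²w/∂y² + 3w = 0. Computing B² - 4AC with A = 2, B = 17.59, C = 61.63: discriminant = -183.6319 (negative). Answer: elliptic.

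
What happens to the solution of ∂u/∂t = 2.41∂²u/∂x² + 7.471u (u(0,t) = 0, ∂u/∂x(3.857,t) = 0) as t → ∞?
u grows unboundedly. Reaction dominates diffusion (r=7.471 > κπ²/(4L²)≈0.4); solution grows exponentially.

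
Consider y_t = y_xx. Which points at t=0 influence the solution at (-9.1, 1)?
The entire real line. The heat equation has infinite propagation speed: any initial disturbance instantly affects all points (though exponentially small far away).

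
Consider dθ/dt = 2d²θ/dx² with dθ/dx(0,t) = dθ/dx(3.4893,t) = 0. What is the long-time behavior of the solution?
As t → ∞, θ → constant (steady state). Heat is conserved (no flux at boundaries); solution approaches the spatial average.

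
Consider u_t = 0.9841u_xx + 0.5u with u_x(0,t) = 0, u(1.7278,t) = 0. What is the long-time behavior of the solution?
As t → ∞, u → 0. Diffusion dominates reaction (r=0.5 < κπ²/(4L²)≈0.81); solution decays.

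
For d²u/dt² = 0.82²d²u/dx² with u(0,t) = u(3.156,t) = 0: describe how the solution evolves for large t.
u oscillates (no decay). Energy is conserved; the solution oscillates indefinitely as standing waves.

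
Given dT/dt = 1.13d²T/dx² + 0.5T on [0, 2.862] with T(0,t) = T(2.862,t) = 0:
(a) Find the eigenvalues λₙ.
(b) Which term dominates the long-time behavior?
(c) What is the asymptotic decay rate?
Eigenvalues: λₙ = 1.13n²π²/2.862² - 0.5.
First three modes:
  n=1: λ₁ = 1.13π²/2.862² - 0.5 ≈ 0.862
  n=2: λ₂ = 4.52π²/2.862² - 0.5 ≈ 4.946
  n=3: λ₃ = 10.17π²/2.862² - 0.5 ≈ 11.754
Since 1.13π²/2.862² ≈ 1.362 > 0.5, all λₙ > 0.
The n=1 mode decays slowest → dominates as t → ∞.
Asymptotic: T ~ c₁ sin(πx/2.862) e^{-λ₁t} with decay rate λ₁ ≈ 0.862.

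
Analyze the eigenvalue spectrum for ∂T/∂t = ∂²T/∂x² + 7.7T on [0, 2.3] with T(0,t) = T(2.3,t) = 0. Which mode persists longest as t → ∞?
Eigenvalues: λₙ = n²π²/2.3² - 7.7.
First three modes:
  n=1: λ₁ = π²/2.3² - 7.7 ≈ -5.834
  n=2: λ₂ = 4π²/2.3² - 7.7 ≈ -0.237
  n=3: λ₃ = 9π²/2.3² - 7.7 ≈ 9.091
Since π²/2.3² ≈ 1.866 < 7.7, λ₁ < 0.
The n=1 mode grows fastest (−λₙ is largest for n=1) → dominates.
Asymptotic: T ~ c₁ sin(πx/2.3) e^{5.834t} (exponential growth at rate −λ₁ ≈ 5.834).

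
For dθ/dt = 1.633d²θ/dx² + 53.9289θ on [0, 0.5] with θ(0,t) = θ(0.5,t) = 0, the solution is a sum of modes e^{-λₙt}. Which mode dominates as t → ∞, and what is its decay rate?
Eigenvalues: λₙ = 1.633n²π²/0.5² - 53.9289.
First three modes:
  n=1: λ₁ = 1.633π²/0.5² - 53.9289 ≈ 10.539
  n=2: λ₂ = 6.532π²/0.5² - 53.9289 ≈ 203.944
  n=3: λ₃ = 14.697π²/0.5² - 53.9289 ≈ 526.285
Since 1.633π²/0.5² ≈ 64.468 > 53.9289, all λₙ > 0.
The n=1 mode decays slowest → dominates as t → ∞.
Asymptotic: θ ~ c₁ sin(πx/0.5) e^{-λ₁t} with decay rate λ₁ ≈ 10.539.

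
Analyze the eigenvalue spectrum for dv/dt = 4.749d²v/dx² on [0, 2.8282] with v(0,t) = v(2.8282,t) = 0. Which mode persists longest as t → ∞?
Eigenvalues: λₙ = 4.749n²π²/2.8282².
First three modes:
  n=1: λ₁ = 4.749π²/2.8282² ≈ 5.86
  n=2: λ₂ = 18.996π²/2.8282² ≈ 23.439 (4× faster decay)
  n=3: λ₃ = 42.741π²/2.8282² ≈ 52.738 (9× faster decay)
As t → ∞, higher modes decay exponentially faster. The n=1 mode dominates: v ~ c₁ sin(πx/2.8282) e^{-λ₁t}.
Decay rate: λ₁ = 4.749π²/2.8282² ≈ 5.86.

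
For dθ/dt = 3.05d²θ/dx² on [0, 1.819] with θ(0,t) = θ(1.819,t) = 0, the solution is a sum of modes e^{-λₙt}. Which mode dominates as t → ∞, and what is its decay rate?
Eigenvalues: λₙ = 3.05n²π²/1.819².
First three modes:
  n=1: λ₁ = 3.05π²/1.819² ≈ 9.098
  n=2: λ₂ = 12.2π²/1.819² ≈ 36.391 (4× faster decay)
  n=3: λ₃ = 27.45π²/1.819² ≈ 81.88 (9× faster decay)
As t → ∞, higher modes decay exponentially faster. The n=1 mode dominates: θ ~ c₁ sin(πx/1.819) e^{-λ₁t}.
Decay rate: λ₁ = 3.05π²/1.819² ≈ 9.098.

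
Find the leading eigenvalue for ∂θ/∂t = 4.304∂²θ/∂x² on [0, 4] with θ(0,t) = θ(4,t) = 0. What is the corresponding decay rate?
Eigenvalues: λₙ = 4.304n²π²/4².
First three modes:
  n=1: λ₁ = 4.304π²/4² ≈ 2.655
  n=2: λ₂ = 17.216π²/4² ≈ 10.62 (4× faster decay)
  n=3: λ₃ = 38.736π²/4² ≈ 23.894 (9× faster decay)
As t → ∞, higher modes decay exponentially faster. The n=1 mode dominates: θ ~ c₁ sin(πx/4) e^{-λ₁t}.
Decay rate: λ₁ = 4.304π²/4² ≈ 2.655.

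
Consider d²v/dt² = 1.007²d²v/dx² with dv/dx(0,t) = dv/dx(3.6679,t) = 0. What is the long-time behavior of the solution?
As t → ∞, v oscillates about a mean that drifts linearly in t (generically unbounded; no decay). There is no damping, so the nonconstant modes persist as standing waves (energy conserved, no decay). But with Neumann conditions at both ends the constant mode has eigenvalue 0: the spatial mean M(t) of v satisfies M'' = 0, so M(t) = M(0) + M'(0)·t. Unless the initial velocity has zero mean (∫v_t(x,0)dx = 0), the solution grows linearly in t (unbounded, though not exponentially); if it does have zero mean, the solution stays bounded and simply oscillates.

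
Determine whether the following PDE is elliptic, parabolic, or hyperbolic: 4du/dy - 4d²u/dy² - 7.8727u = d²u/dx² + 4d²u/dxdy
Rewriting in standard form: -d²u/dx² - 4d²u/dxdy - 4d²u/dy² + 4du/dy - 7.8727u = 0. Coefficients: A = -1, B = -4, C = -4. B² - 4AC = 0, which is zero, so the equation is parabolic.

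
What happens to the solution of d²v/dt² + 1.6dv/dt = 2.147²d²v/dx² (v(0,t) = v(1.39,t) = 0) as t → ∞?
v → 0. Damping (γ=1.6) dissipates energy; oscillations decay exponentially.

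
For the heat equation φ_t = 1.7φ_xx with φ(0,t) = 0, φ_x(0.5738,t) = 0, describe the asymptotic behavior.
φ → 0. Heat escapes through the Dirichlet boundary.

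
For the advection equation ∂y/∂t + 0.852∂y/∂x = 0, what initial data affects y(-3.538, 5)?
A single point: x = -7.798. The characteristic through (-3.538, 5) is x - 0.852t = const, so x = -3.538 - 0.852·5 = -7.798.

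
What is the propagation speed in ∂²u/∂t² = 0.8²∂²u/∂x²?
Speed = 0.8. Information travels along characteristics x = x₀ ± 0.8t.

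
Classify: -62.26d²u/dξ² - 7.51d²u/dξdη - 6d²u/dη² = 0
Elliptic (discriminant = -1437.8399).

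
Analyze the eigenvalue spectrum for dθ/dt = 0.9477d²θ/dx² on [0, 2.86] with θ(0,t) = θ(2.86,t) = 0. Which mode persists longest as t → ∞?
Eigenvalues: λₙ = 0.9477n²π²/2.86².
First three modes:
  n=1: λ₁ = 0.9477π²/2.86² ≈ 1.144
  n=2: λ₂ = 3.7908π²/2.86² ≈ 4.574 (4× faster decay)
  n=3: λ₃ = 8.5293π²/2.86² ≈ 10.292 (9× faster decay)
As t → ∞, higher modes decay exponentially faster. The n=1 mode dominates: θ ~ c₁ sin(πx/2.86) e^{-λ₁t}.
Decay rate: λ₁ = 0.9477π²/2.86² ≈ 1.144.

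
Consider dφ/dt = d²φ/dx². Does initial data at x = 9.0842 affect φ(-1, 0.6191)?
Yes, for any finite x. The heat equation has infinite propagation speed, so all initial data affects all points at any t > 0.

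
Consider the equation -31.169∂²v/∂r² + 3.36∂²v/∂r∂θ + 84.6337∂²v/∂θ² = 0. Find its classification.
Hyperbolic. (A = -31.169, B = 3.36, C = 84.6337 gives B² - 4AC = 10563.0807812.)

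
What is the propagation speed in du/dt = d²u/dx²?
Infinite. The heat equation is parabolic, not hyperbolic, so disturbances propagate instantly.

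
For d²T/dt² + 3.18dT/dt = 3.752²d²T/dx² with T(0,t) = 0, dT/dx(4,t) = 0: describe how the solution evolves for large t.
T → 0. Damping (γ=3.18) dissipates energy; oscillations decay exponentially.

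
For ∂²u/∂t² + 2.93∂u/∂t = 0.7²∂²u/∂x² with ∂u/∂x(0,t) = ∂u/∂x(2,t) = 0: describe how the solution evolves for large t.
u → constant (steady state). Damping (γ=2.93) dissipates the nonconstant modes; with Neumann BCs the spatial average obeys M''+γM'=0 and tends to a finite limit.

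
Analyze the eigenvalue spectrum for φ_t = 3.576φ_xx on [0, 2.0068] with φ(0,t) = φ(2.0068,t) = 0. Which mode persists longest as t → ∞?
Eigenvalues: λₙ = 3.576n²π²/2.0068².
First three modes:
  n=1: λ₁ = 3.576π²/2.0068² ≈ 8.764
  n=2: λ₂ = 14.304π²/2.0068² ≈ 35.055 (4× faster decay)
  n=3: λ₃ = 32.184π²/2.0068² ≈ 78.874 (9× faster decay)
As t → ∞, higher modes decay exponentially faster. The n=1 mode dominates: φ ~ c₁ sin(πx/2.0068) e^{-λ₁t}.
Decay rate: λ₁ = 3.576π²/2.0068² ≈ 8.764.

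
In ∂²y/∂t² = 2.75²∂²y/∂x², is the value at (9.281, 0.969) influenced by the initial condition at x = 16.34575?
No. The domain of dependence is [6.61625, 11.94575], and 16.34575 is outside this interval.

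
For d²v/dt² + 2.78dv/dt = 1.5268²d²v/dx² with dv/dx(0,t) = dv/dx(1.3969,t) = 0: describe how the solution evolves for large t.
v → constant (steady state). Damping (γ=2.78) dissipates the nonconstant modes; with Neumann BCs the spatial average obeys M''+γM'=0 and tends to a finite limit.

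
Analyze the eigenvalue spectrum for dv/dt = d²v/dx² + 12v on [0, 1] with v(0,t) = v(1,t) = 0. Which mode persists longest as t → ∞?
Eigenvalues: λₙ = n²π²/1² - 12.
First three modes:
  n=1: λ₁ = π² - 12 ≈ -2.13
  n=2: λ₂ = 4π² - 12 ≈ 27.478
  n=3: λ₃ = 9π² - 12 ≈ 76.826
Since π² ≈ 9.87 < 12, λ₁ < 0.
The n=1 mode grows fastest (−λₙ is largest for n=1) → dominates.
Asymptotic: v ~ c₁ sin(πx/1) e^{2.13t} (exponential growth at rate −λ₁ ≈ 2.13).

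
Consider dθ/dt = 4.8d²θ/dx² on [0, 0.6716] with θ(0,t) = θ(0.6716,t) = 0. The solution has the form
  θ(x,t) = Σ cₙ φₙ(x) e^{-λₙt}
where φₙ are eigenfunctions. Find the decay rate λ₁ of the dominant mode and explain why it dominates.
Eigenvalues: λₙ = 4.8n²π²/0.6716².
First three modes:
  n=1: λ₁ = 4.8π²/0.6716² ≈ 105.032
  n=2: λ₂ = 19.2π²/0.6716² ≈ 420.126 (4× faster decay)
  n=3: λ₃ = 43.2π²/0.6716² ≈ 945.284 (9× faster decay)
As t → ∞, higher modes decay exponentially faster. The n=1 mode dominates: θ ~ c₁ sin(πx/0.6716) e^{-λ₁t}.
Decay rate: λ₁ = 4.8π²/0.6716² ≈ 105.032.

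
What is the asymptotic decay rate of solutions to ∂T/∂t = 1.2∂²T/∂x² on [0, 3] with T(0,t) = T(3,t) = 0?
Eigenvalues: λₙ = 1.2n²π²/3².
First three modes:
  n=1: λ₁ = 1.2π²/3² ≈ 1.316
  n=2: λ₂ = 4.8π²/3² ≈ 5.264 (4× faster decay)
  n=3: λ₃ = 10.8π²/3² ≈ 11.844 (9× faster decay)
As t → ∞, higher modes decay exponentially faster. The n=1 mode dominates: T ~ c₁ sin(πx/3) e^{-λ₁t}.
Decay rate: λ₁ = 1.2π²/3² ≈ 1.316.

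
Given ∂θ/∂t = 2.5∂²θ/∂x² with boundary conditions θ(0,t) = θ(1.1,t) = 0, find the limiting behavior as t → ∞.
θ → 0. Heat diffuses out through both boundaries.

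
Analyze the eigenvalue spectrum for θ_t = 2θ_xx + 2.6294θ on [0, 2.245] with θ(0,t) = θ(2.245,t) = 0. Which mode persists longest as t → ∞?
Eigenvalues: λₙ = 2n²π²/2.245² - 2.6294.
First three modes:
  n=1: λ₁ = 2π²/2.245² - 2.6294 ≈ 1.287
  n=2: λ₂ = 8π²/2.245² - 2.6294 ≈ 13.037
  n=3: λ₃ = 18π²/2.245² - 2.6294 ≈ 32.619
Since 2π²/2.245² ≈ 3.916 > 2.6294, all λₙ > 0.
The n=1 mode decays slowest → dominates as t → ∞.
Asymptotic: θ ~ c₁ sin(πx/2.245) e^{-λ₁t} with decay rate λ₁ ≈ 1.287.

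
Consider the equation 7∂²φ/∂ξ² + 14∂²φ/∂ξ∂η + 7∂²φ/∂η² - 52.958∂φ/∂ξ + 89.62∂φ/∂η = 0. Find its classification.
Parabolic. (A = 7, B = 14, C = 7 gives B² - 4AC = 0.)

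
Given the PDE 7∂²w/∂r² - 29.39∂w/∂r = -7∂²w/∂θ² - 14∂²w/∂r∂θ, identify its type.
Rewriting in standard form: 7∂²w/∂r² + 14∂²w/∂r∂θ + 7∂²w/∂θ² - 29.39∂w/∂r = 0. The second-order coefficients are A = 7, B = 14, C = 7. Since B² - 4AC = 0 = 0, this is a parabolic PDE.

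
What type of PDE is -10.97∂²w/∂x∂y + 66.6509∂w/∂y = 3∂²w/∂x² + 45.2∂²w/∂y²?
Rewriting in standard form: -3∂²w/∂x² - 10.97∂²w/∂x∂y - 45.2∂²w/∂y² + 66.6509∂w/∂y = 0. With A = -3, B = -10.97, C = -45.2, the discriminant is -422.0591. This is an elliptic PDE.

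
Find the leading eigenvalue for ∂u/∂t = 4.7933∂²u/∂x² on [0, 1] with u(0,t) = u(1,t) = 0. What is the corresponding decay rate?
Eigenvalues: λₙ = 4.7933n²π².
First three modes:
  n=1: λ₁ = 4.7933π² ≈ 47.308
  n=2: λ₂ = 19.1732π² ≈ 189.232 (4× faster decay)
  n=3: λ₃ = 43.1397π² ≈ 425.772 (9× faster decay)
As t → ∞, higher modes decay exponentially faster. The n=1 mode dominates: u ~ c₁ sin(πx) e^{-λ₁t}.
Decay rate: λ₁ = 4.7933π² ≈ 47.308.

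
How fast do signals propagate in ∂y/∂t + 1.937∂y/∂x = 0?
Speed = 1.937. Information travels along x - 1.937t = const (rightward).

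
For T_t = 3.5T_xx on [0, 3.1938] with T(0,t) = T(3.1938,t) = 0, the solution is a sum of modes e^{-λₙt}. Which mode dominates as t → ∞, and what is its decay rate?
Eigenvalues: λₙ = 3.5n²π²/3.1938².
First three modes:
  n=1: λ₁ = 3.5π²/3.1938² ≈ 3.387
  n=2: λ₂ = 14π²/3.1938² ≈ 13.546 (4× faster decay)
  n=3: λ₃ = 31.5π²/3.1938² ≈ 30.479 (9× faster decay)
As t → ∞, higher modes decay exponentially faster. The n=1 mode dominates: T ~ c₁ sin(πx/3.1938) e^{-λ₁t}.
Decay rate: λ₁ = 3.5π²/3.1938² ≈ 3.387.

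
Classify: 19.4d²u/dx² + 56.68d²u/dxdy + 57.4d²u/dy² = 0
Elliptic (discriminant = -1241.6176).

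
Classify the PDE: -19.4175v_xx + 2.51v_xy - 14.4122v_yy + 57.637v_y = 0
A = -19.4175, B = 2.51, C = -14.4122. Discriminant B² - 4AC = -1113.095474. Since -1113.095474 < 0, elliptic.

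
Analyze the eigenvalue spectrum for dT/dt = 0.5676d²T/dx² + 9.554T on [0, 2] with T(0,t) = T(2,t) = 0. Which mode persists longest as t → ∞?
Eigenvalues: λₙ = 0.5676n²π²/2² - 9.554.
First three modes:
  n=1: λ₁ = 0.5676π²/2² - 9.554 ≈ -8.154
  n=2: λ₂ = 2.2704π²/2² - 9.554 ≈ -3.952
  n=3: λ₃ = 5.1084π²/2² - 9.554 ≈ 3.05
Since 0.5676π²/2² ≈ 1.4 < 9.554, λ₁ < 0.
The n=1 mode grows fastest (−λₙ is largest for n=1) → dominates.
Asymptotic: T ~ c₁ sin(πx/2) e^{8.154t} (exponential growth at rate −λ₁ ≈ 8.154).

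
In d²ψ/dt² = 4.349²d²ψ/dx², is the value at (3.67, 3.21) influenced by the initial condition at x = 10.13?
Yes. The domain of dependence is [-10.29029, 17.63029], and 10.13 ∈ [-10.29029, 17.63029].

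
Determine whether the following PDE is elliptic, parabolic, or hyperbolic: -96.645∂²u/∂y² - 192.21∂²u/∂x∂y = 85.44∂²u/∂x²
Rewriting in standard form: -85.44∂²u/∂x² - 192.21∂²u/∂x∂y - 96.645∂²u/∂y² = 0. Coefficients: A = -85.44, B = -192.21, C = -96.645. B² - 4AC = 3915.2889, which is positive, so the equation is hyperbolic.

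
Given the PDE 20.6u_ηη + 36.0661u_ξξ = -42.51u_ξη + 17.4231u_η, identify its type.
Rewriting in standard form: 36.0661u_ξξ + 42.51u_ξη + 20.6u_ηη - 17.4231u_η = 0. The second-order coefficients are A = 36.0661, B = 42.51, C = 20.6. Since B² - 4AC = -1164.74654 < 0, this is an elliptic PDE.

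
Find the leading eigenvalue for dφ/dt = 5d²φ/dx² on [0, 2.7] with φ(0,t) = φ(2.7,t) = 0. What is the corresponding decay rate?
Eigenvalues: λₙ = 5n²π²/2.7².
First three modes:
  n=1: λ₁ = 5π²/2.7² ≈ 6.769
  n=2: λ₂ = 20π²/2.7² ≈ 27.077 (4× faster decay)
  n=3: λ₃ = 45π²/2.7² ≈ 60.923 (9× faster decay)
As t → ∞, higher modes decay exponentially faster. The n=1 mode dominates: φ ~ c₁ sin(πx/2.7) e^{-λ₁t}.
Decay rate: λ₁ = 5π²/2.7² ≈ 6.769.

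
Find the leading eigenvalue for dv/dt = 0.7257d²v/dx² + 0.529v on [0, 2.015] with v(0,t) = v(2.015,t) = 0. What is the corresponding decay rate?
Eigenvalues: λₙ = 0.7257n²π²/2.015² - 0.529.
First three modes:
  n=1: λ₁ = 0.7257π²/2.015² - 0.529 ≈ 1.235
  n=2: λ₂ = 2.9028π²/2.015² - 0.529 ≈ 6.527
  n=3: λ₃ = 6.5313π²/2.015² - 0.529 ≈ 15.347
Since 0.7257π²/2.015² ≈ 1.764 > 0.529, all λₙ > 0.
The n=1 mode decays slowest → dominates as t → ∞.
Asymptotic: v ~ c₁ sin(πx/2.015) e^{-λ₁t} with decay rate λ₁ ≈ 1.235.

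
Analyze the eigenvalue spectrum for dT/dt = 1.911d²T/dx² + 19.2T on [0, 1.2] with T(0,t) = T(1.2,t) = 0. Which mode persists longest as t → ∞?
Eigenvalues: λₙ = 1.911n²π²/1.2² - 19.2.
First three modes:
  n=1: λ₁ = 1.911π²/1.2² - 19.2 ≈ -6.102
  n=2: λ₂ = 7.644π²/1.2² - 19.2 ≈ 33.191
  n=3: λ₃ = 17.199π²/1.2² - 19.2 ≈ 98.68
Since 1.911π²/1.2² ≈ 13.098 < 19.2, λ₁ < 0.
The n=1 mode grows fastest (−λₙ is largest for n=1) → dominates.
Asymptotic: T ~ c₁ sin(πx/1.2) e^{6.102t} (exponential growth at rate −λ₁ ≈ 6.102).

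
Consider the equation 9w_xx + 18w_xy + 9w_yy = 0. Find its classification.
Parabolic. (A = 9, B = 18, C = 9 gives B² - 4AC = 0.)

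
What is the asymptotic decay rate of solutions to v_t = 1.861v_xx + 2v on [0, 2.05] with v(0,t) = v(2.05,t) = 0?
Eigenvalues: λₙ = 1.861n²π²/2.05² - 2.
First three modes:
  n=1: λ₁ = 1.861π²/2.05² - 2 ≈ 2.371
  n=2: λ₂ = 7.444π²/2.05² - 2 ≈ 15.482
  n=3: λ₃ = 16.749π²/2.05² - 2 ≈ 37.335
Since 1.861π²/2.05² ≈ 4.371 > 2, all λₙ > 0.
The n=1 mode decays slowest → dominates as t → ∞.
Asymptotic: v ~ c₁ sin(πx/2.05) e^{-λ₁t} with decay rate λ₁ ≈ 2.371.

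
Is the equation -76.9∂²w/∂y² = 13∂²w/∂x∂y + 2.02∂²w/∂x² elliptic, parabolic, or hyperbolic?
Rewriting in standard form: -2.02∂²w/∂x² - 13∂²w/∂x∂y - 76.9∂²w/∂y² = 0. Computing B² - 4AC with A = -2.02, B = -13, C = -76.9: discriminant = -452.352 (negative). Answer: elliptic.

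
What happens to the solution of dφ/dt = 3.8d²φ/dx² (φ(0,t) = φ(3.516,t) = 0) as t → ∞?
φ → 0. Heat diffuses out through both boundaries.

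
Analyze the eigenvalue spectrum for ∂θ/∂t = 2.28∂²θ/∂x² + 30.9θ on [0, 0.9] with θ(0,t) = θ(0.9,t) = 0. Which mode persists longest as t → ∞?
Eigenvalues: λₙ = 2.28n²π²/0.9² - 30.9.
First three modes:
  n=1: λ₁ = 2.28π²/0.9² - 30.9 ≈ -3.119
  n=2: λ₂ = 9.12π²/0.9² - 30.9 ≈ 80.224
  n=3: λ₃ = 20.52π²/0.9² - 30.9 ≈ 219.13
Since 2.28π²/0.9² ≈ 27.781 < 30.9, λ₁ < 0.
The n=1 mode grows fastest (−λₙ is largest for n=1) → dominates.
Asymptotic: θ ~ c₁ sin(πx/0.9) e^{3.119t} (exponential growth at rate −λ₁ ≈ 3.119).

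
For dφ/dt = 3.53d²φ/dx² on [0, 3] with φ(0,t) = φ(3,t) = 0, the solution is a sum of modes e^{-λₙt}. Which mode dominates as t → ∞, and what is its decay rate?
Eigenvalues: λₙ = 3.53n²π²/3².
First three modes:
  n=1: λ₁ = 3.53π²/3² ≈ 3.871
  n=2: λ₂ = 14.12π²/3² ≈ 15.484 (4× faster decay)
  n=3: λ₃ = 31.77π²/3² ≈ 34.84 (9× faster decay)
As t → ∞, higher modes decay exponentially faster. The n=1 mode dominates: φ ~ c₁ sin(πx/3) e^{-λ₁t}.
Decay rate: λ₁ = 3.53π²/3² ≈ 3.871.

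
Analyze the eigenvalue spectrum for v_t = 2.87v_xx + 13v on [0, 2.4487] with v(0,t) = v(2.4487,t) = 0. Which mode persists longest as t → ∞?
Eigenvalues: λₙ = 2.87n²π²/2.4487² - 13.
First three modes:
  n=1: λ₁ = 2.87π²/2.4487² - 13 ≈ -8.276
  n=2: λ₂ = 11.48π²/2.4487² - 13 ≈ 5.896
  n=3: λ₃ = 25.83π²/2.4487² - 13 ≈ 29.516
Since 2.87π²/2.4487² ≈ 4.724 < 13, λ₁ < 0.
The n=1 mode grows fastest (−λₙ is largest for n=1) → dominates.
Asymptotic: v ~ c₁ sin(πx/2.4487) e^{8.276t} (exponential growth at rate −λ₁ ≈ 8.276).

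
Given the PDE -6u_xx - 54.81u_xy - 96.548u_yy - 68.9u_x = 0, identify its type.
The second-order coefficients are A = -6, B = -54.81, C = -96.548. Since B² - 4AC = 686.9841 > 0, this is a hyperbolic PDE.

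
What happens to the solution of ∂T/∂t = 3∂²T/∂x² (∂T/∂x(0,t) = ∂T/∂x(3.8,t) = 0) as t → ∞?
T → constant (steady state). Heat is conserved (no flux at boundaries); solution approaches the spatial average.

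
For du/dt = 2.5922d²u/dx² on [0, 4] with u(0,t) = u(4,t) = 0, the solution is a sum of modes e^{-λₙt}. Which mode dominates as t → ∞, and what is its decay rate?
Eigenvalues: λₙ = 2.5922n²π²/4².
First three modes:
  n=1: λ₁ = 2.5922π²/4² ≈ 1.599
  n=2: λ₂ = 10.3688π²/4² ≈ 6.396 (4× faster decay)
  n=3: λ₃ = 23.3298π²/4² ≈ 14.391 (9× faster decay)
As t → ∞, higher modes decay exponentially faster. The n=1 mode dominates: u ~ c₁ sin(πx/4) e^{-λ₁t}.
Decay rate: λ₁ = 2.5922π²/4² ≈ 1.599.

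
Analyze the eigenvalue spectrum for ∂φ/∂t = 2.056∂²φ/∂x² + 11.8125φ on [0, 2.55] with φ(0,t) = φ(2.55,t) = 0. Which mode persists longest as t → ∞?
Eigenvalues: λₙ = 2.056n²π²/2.55² - 11.8125.
First three modes:
  n=1: λ₁ = 2.056π²/2.55² - 11.8125 ≈ -8.692
  n=2: λ₂ = 8.224π²/2.55² - 11.8125 ≈ 0.67
  n=3: λ₃ = 18.504π²/2.55² - 11.8125 ≈ 16.273
Since 2.056π²/2.55² ≈ 3.121 < 11.8125, λ₁ < 0.
The n=1 mode grows fastest (−λₙ is largest for n=1) → dominates.
Asymptotic: φ ~ c₁ sin(πx/2.55) e^{8.692t} (exponential growth at rate −λ₁ ≈ 8.692).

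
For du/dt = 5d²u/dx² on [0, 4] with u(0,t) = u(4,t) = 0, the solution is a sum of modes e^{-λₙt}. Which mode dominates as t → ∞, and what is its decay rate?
Eigenvalues: λₙ = 5n²π²/4².
First three modes:
  n=1: λ₁ = 5π²/4² ≈ 3.084
  n=2: λ₂ = 20π²/4² ≈ 12.337 (4× faster decay)
  n=3: λ₃ = 45π²/4² ≈ 27.758 (9× faster decay)
As t → ∞, higher modes decay exponentially faster. The n=1 mode dominates: u ~ c₁ sin(πx/4) e^{-λ₁t}.
Decay rate: λ₁ = 5π²/4² ≈ 3.084.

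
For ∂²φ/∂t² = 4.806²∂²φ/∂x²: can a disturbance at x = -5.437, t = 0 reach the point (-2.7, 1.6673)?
Yes. The domain of dependence is [-10.7130438, 5.3130438], and -5.437 ∈ [-10.7130438, 5.3130438].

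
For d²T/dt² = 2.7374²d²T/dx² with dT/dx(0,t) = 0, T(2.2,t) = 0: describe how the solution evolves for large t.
T oscillates (no decay). Energy is conserved; the solution oscillates indefinitely as standing waves.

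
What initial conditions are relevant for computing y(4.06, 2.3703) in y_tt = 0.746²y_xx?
Domain of dependence: [2.2917562, 5.8282438]. Signals travel at speed 0.746, so data within |x - 4.06| ≤ 0.746·2.3703 = 1.7682438 can reach the point.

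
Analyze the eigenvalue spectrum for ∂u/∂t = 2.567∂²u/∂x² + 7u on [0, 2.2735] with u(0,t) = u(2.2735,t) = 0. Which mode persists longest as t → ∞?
Eigenvalues: λₙ = 2.567n²π²/2.2735² - 7.
First three modes:
  n=1: λ₁ = 2.567π²/2.2735² - 7 ≈ -2.098
  n=2: λ₂ = 10.268π²/2.2735² - 7 ≈ 12.606
  n=3: λ₃ = 23.103π²/2.2735² - 7 ≈ 37.114
Since 2.567π²/2.2735² ≈ 4.902 < 7, λ₁ < 0.
The n=1 mode grows fastest (−λₙ is largest for n=1) → dominates.
Asymptotic: u ~ c₁ sin(πx/2.2735) e^{2.098t} (exponential growth at rate −λ₁ ≈ 2.098).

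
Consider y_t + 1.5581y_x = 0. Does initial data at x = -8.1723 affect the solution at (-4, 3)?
No. Only data at x = -8.6743 affects (-4, 3). Advection has one-way propagation along characteristics.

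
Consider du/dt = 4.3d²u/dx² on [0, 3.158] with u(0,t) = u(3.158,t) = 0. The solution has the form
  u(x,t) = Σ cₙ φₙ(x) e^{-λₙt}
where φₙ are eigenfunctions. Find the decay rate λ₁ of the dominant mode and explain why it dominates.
Eigenvalues: λₙ = 4.3n²π²/3.158².
First three modes:
  n=1: λ₁ = 4.3π²/3.158² ≈ 4.255
  n=2: λ₂ = 17.2π²/3.158² ≈ 17.022 (4× faster decay)
  n=3: λ₃ = 38.7π²/3.158² ≈ 38.299 (9× faster decay)
As t → ∞, higher modes decay exponentially faster. The n=1 mode dominates: u ~ c₁ sin(πx/3.158) e^{-λ₁t}.
Decay rate: λ₁ = 4.3π²/3.158² ≈ 4.255.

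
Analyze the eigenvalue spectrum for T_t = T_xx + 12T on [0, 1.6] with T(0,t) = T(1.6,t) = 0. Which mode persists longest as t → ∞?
Eigenvalues: λₙ = n²π²/1.6² - 12.
First three modes:
  n=1: λ₁ = π²/1.6² - 12 ≈ -8.145
  n=2: λ₂ = 4π²/1.6² - 12 ≈ 3.421
  n=3: λ₃ = 9π²/1.6² - 12 ≈ 22.698
Since π²/1.6² ≈ 3.855 < 12, λ₁ < 0.
The n=1 mode grows fastest (−λₙ is largest for n=1) → dominates.
Asymptotic: T ~ c₁ sin(πx/1.6) e^{8.145t} (exponential growth at rate −λ₁ ≈ 8.145).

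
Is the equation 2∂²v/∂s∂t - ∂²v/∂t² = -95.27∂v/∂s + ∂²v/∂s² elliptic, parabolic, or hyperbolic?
Rewriting in standard form: -∂²v/∂s² + 2∂²v/∂s∂t - ∂²v/∂t² + 95.27∂v/∂s = 0. Computing B² - 4AC with A = -1, B = 2, C = -1: discriminant = 0 (zero). Answer: parabolic.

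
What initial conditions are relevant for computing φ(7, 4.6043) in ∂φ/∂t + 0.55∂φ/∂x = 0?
A single point: x = 4.467635. The characteristic through (7, 4.6043) is x - 0.55t = const, so x = 7 - 0.55·4.6043 = 4.467635.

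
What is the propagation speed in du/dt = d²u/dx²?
Infinite. The heat equation is parabolic, not hyperbolic, so disturbances propagate instantly.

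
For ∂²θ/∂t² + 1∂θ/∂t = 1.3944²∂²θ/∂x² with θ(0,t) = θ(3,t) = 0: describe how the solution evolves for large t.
θ → 0. Damping (γ=1) dissipates energy; oscillations decay exponentially.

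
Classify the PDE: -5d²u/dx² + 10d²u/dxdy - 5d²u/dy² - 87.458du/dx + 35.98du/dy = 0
A = -5, B = 10, C = -5. Discriminant B² - 4AC = 0. Since 0 = 0, parabolic.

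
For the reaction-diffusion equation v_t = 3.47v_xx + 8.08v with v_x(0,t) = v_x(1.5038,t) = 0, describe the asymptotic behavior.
v grows unboundedly. With Neumann BCs the constant mode has diffusion eigenvalue 0, so any r > 0 makes it grow like e^(8.08t); solution grows exponentially.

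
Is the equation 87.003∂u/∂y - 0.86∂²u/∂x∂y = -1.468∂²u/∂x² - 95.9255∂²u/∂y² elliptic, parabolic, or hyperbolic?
Rewriting in standard form: 1.468∂²u/∂x² - 0.86∂²u/∂x∂y + 95.9255∂²u/∂y² + 87.003∂u/∂y = 0. Computing B² - 4AC with A = 1.468, B = -0.86, C = 95.9255: discriminant = -562.534936 (negative). Answer: elliptic.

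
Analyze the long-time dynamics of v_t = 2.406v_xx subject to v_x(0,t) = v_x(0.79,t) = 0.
Long-time behavior: v → constant (steady state). Heat is conserved (no flux at boundaries); solution approaches the spatial average.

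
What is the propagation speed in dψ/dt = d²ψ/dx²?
Infinite. The heat equation is parabolic, not hyperbolic, so disturbances propagate instantly.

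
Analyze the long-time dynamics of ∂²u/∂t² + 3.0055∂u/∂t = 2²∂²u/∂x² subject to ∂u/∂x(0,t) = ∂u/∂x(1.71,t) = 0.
Long-time behavior: u → constant (steady state). Damping (γ=3.0055) dissipates the nonconstant modes; with Neumann BCs the spatial average obeys M''+γM'=0 and tends to a finite limit.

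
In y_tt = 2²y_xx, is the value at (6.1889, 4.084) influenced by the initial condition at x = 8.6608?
Yes. The domain of dependence is [-1.9791, 14.3569], and 8.6608 ∈ [-1.9791, 14.3569].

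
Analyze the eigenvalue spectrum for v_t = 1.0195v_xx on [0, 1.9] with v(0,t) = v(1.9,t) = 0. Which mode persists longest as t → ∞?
Eigenvalues: λₙ = 1.0195n²π²/1.9².
First three modes:
  n=1: λ₁ = 1.0195π²/1.9² ≈ 2.787
  n=2: λ₂ = 4.078π²/1.9² ≈ 11.149 (4× faster decay)
  n=3: λ₃ = 9.1755π²/1.9² ≈ 25.085 (9× faster decay)
As t → ∞, higher modes decay exponentially faster. The n=1 mode dominates: v ~ c₁ sin(πx/1.9) e^{-λ₁t}.
Decay rate: λ₁ = 1.0195π²/1.9² ≈ 2.787.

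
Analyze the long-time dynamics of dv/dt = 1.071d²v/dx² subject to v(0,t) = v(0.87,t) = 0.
Long-time behavior: v → 0. Heat diffuses out through both boundaries.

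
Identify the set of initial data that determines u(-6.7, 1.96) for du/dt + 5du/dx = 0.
A single point: x = -16.5. The characteristic through (-6.7, 1.96) is x - 5t = const, so x = -6.7 - 5·1.96 = -16.5.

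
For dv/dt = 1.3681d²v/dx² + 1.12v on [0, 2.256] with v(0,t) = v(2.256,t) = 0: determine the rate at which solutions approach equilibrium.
Eigenvalues: λₙ = 1.3681n²π²/2.256² - 1.12.
First three modes:
  n=1: λ₁ = 1.3681π²/2.256² - 1.12 ≈ 1.533
  n=2: λ₂ = 5.4724π²/2.256² - 1.12 ≈ 9.492
  n=3: λ₃ = 12.3129π²/2.256² - 1.12 ≈ 22.757
Since 1.3681π²/2.256² ≈ 2.653 > 1.12, all λₙ > 0.
The n=1 mode decays slowest → dominates as t → ∞.
Asymptotic: v ~ c₁ sin(πx/2.256) e^{-λ₁t} with decay rate λ₁ ≈ 1.533.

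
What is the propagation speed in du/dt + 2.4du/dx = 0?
Speed = 2.4. Information travels along x - 2.4t = const (rightward).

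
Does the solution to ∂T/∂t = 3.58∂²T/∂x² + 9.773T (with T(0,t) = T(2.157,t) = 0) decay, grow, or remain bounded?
T grows unboundedly. Reaction dominates diffusion (r=9.773 > κπ²/L²≈7.59); solution grows exponentially.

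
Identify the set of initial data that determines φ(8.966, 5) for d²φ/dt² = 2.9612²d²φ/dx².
Domain of dependence: [-5.84, 23.772]. Signals travel at speed 2.9612, so data within |x - 8.966| ≤ 2.9612·5 = 14.806 can reach the point.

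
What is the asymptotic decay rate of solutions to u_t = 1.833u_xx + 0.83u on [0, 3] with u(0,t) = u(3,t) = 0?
Eigenvalues: λₙ = 1.833n²π²/3² - 0.83.
First three modes:
  n=1: λ₁ = 1.833π²/3² - 0.83 ≈ 1.18
  n=2: λ₂ = 7.332π²/3² - 0.83 ≈ 7.21
  n=3: λ₃ = 16.497π²/3² - 0.83 ≈ 17.261
Since 1.833π²/3² ≈ 2.01 > 0.83, all λₙ > 0.
The n=1 mode decays slowest → dominates as t → ∞.
Asymptotic: u ~ c₁ sin(πx/3) e^{-λ₁t} with decay rate λ₁ ≈ 1.18.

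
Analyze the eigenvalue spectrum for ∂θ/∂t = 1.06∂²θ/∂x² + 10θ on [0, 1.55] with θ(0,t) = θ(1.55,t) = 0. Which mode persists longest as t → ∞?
Eigenvalues: λₙ = 1.06n²π²/1.55² - 10.
First three modes:
  n=1: λ₁ = 1.06π²/1.55² - 10 ≈ -5.645
  n=2: λ₂ = 4.24π²/1.55² - 10 ≈ 7.418
  n=3: λ₃ = 9.54π²/1.55² - 10 ≈ 29.191
Since 1.06π²/1.55² ≈ 4.355 < 10, λ₁ < 0.
The n=1 mode grows fastest (−λₙ is largest for n=1) → dominates.
Asymptotic: θ ~ c₁ sin(πx/1.55) e^{5.645t} (exponential growth at rate −λ₁ ≈ 5.645).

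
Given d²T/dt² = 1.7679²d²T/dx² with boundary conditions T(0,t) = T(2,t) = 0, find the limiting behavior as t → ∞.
T oscillates (no decay). Energy is conserved; the solution oscillates indefinitely as standing waves.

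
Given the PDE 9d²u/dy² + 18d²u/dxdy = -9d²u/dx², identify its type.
Rewriting in standard form: 9d²u/dx² + 18d²u/dxdy + 9d²u/dy² = 0. The second-order coefficients are A = 9, B = 18, C = 9. Since B² - 4AC = 0 = 0, this is a parabolic PDE.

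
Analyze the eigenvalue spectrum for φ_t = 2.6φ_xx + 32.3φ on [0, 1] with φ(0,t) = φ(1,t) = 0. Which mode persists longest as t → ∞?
Eigenvalues: λₙ = 2.6n²π²/1² - 32.3.
First three modes:
  n=1: λ₁ = 2.6π² - 32.3 ≈ -6.639
  n=2: λ₂ = 10.4π² - 32.3 ≈ 70.344
  n=3: λ₃ = 23.4π² - 32.3 ≈ 198.649
Since 2.6π² ≈ 25.661 < 32.3, λ₁ < 0.
The n=1 mode grows fastest (−λₙ is largest for n=1) → dominates.
Asymptotic: φ ~ c₁ sin(πx/1) e^{6.639t} (exponential growth at rate −λ₁ ≈ 6.639).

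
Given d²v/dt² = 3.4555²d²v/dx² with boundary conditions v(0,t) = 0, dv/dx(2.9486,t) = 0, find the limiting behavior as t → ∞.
v oscillates (no decay). Energy is conserved; the solution oscillates indefinitely as standing waves.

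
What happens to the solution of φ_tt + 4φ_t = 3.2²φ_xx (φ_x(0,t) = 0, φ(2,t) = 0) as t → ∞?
φ → 0. Damping (γ=4) dissipates energy; oscillations decay exponentially.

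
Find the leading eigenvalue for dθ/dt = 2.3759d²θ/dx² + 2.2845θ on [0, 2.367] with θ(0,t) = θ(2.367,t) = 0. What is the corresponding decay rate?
Eigenvalues: λₙ = 2.3759n²π²/2.367² - 2.2845.
First three modes:
  n=1: λ₁ = 2.3759π²/2.367² - 2.2845 ≈ 1.901
  n=2: λ₂ = 9.5036π²/2.367² - 2.2845 ≈ 14.457
  n=3: λ₃ = 21.3831π²/2.367² - 2.2845 ≈ 35.384
Since 2.3759π²/2.367² ≈ 4.185 > 2.2845, all λₙ > 0.
The n=1 mode decays slowest → dominates as t → ∞.
Asymptotic: θ ~ c₁ sin(πx/2.367) e^{-λ₁t} with decay rate λ₁ ≈ 1.901.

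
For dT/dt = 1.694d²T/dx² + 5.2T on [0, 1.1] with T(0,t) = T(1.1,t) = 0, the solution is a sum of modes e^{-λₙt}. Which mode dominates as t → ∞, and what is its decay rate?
Eigenvalues: λₙ = 1.694n²π²/1.1² - 5.2.
First three modes:
  n=1: λ₁ = 1.694π²/1.1² - 5.2 ≈ 8.617
  n=2: λ₂ = 6.776π²/1.1² - 5.2 ≈ 50.07
  n=3: λ₃ = 15.246π²/1.1² - 5.2 ≈ 119.157
Since 1.694π²/1.1² ≈ 13.817 > 5.2, all λₙ > 0.
The n=1 mode decays slowest → dominates as t → ∞.
Asymptotic: T ~ c₁ sin(πx/1.1) e^{-λ₁t} with decay rate λ₁ ≈ 8.617.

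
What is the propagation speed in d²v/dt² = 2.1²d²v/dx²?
Speed = 2.1. Information travels along characteristics x = x₀ ± 2.1t.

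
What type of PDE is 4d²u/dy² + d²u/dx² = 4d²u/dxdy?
Rewriting in standard form: d²u/dx² - 4d²u/dxdy + 4d²u/dy² = 0. With A = 1, B = -4, C = 4, the discriminant is 0. This is a parabolic PDE.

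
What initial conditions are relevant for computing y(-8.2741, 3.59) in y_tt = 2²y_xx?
Domain of dependence: [-15.4541, -1.0941]. Signals travel at speed 2, so data within |x - -8.2741| ≤ 2·3.59 = 7.18 can reach the point.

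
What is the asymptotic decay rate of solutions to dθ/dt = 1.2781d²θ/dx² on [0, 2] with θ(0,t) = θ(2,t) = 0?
Eigenvalues: λₙ = 1.2781n²π²/2².
First three modes:
  n=1: λ₁ = 1.2781π²/2² ≈ 3.154
  n=2: λ₂ = 5.1124π²/2² ≈ 12.614 (4× faster decay)
  n=3: λ₃ = 11.5029π²/2² ≈ 28.382 (9× faster decay)
As t → ∞, higher modes decay exponentially faster. The n=1 mode dominates: θ ~ c₁ sin(πx/2) e^{-λ₁t}.
Decay rate: λ₁ = 1.2781π²/2² ≈ 3.154.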